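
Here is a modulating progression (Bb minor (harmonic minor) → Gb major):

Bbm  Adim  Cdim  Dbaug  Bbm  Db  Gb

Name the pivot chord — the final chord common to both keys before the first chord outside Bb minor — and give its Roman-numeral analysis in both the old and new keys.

Bbm — i in Bb minor, iii in Gb major

Chords diatonic to Bb minor: Bbm, Cdim, Dbaug, Ebm, F, Gb, Adim.
Reading the progression, the first chord not in that set is Db, so the modulation leaves Bb minor there.
The chord immediately before Db is Bbm, which is diatonic to both keys: i in Bb minor and iii in Gb major.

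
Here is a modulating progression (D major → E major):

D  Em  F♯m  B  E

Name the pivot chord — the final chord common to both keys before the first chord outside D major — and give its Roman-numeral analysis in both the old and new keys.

Chords diatonic to D major: D, Em, F♯m, G, A, Bm, C♯dim.
Reading the progression, the first chord not in that set is B, so the modulation leaves D major there.
The chord immediately before B is F♯m, which is diatonic to both keys: iii in D major and ii in E major.

F♯m — iii in D major, ii in E major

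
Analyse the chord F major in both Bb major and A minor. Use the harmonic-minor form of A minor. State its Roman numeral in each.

The scale of Bb major is Bb C D Eb F G A; F is degree 5, and the triad built there (F-A-C) is major, so it is V.
The scale of A minor (harmonic minor) is A B C D E F G#; F is degree 6, and the triad built there (F-A-C) is major, so it is VI.

V in Bb major; VI in A minor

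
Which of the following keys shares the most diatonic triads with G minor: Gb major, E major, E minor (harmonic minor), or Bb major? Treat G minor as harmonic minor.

Triads of G minor (harmonic minor): G minor (i), A diminished (ii°), Bb augmented (III+), C minor (iv), D major (V), Eb major (VI), F# diminished (vii°).
Gb major shares 0: none.
E major shares 0: none.
E minor (harmonic minor) shares 1: F#dim.
Bb major shares 4: Gm, Adim, Cm, Eb.
The most common triads (4) are shared with Bb major.

Bb major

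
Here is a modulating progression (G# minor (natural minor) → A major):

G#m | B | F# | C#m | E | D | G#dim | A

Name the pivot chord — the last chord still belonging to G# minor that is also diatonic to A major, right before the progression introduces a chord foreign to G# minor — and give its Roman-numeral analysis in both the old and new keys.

Chords diatonic to G# minor: G#m, A#dim, B, C#m, D#m, E, F#.
Reading the progression, the first chord not in that set is D, so the modulation leaves G# minor there.
The chord immediately before D is E, which is diatonic to both keys: VI in G# minor and V in A major.

E — VI in G# minor, V in A major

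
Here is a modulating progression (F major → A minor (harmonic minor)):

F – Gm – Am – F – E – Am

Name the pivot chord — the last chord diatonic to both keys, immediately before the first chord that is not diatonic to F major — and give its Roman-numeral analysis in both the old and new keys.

Chords diatonic to F major: F, Gm, Am, Bb, C, Dm, Edim.
Reading the progression, the first chord not in that set is E, so the modulation leaves F major there.
The chord immediately before E is F, which is diatonic to both keys: I in F major and VI in A minor.

F — I in F major, VI in A minor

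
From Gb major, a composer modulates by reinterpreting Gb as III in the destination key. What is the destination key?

The numeral III denotes a major triad on scale degree 3. With Gb on degree 3, the tonic of the new key is Eb.
Degree 3 carries a major triad in natural-minor keys, so the destination is Eb minor.
Check: the diatonic triads of Eb minor (natural minor) are Ebm (i), Fdim (ii°), Gb (III), Abm (iv), Bbm (v), Cb (VI), Db (VII) — Gb is indeed III.

Eb minor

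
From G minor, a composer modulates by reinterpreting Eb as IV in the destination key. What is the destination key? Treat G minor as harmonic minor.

Bb major

The numeral IV denotes a major triad on scale degree 4. With Eb on degree 4, the tonic of the new key is Bb.
Degree 4 carries a major triad in major keys, so the destination is Bb major.
Check: the diatonic triads of Bb major are Bb (I), Cm (ii), Dm (iii), Eb (IV), F (V), Gm (vi), Adim (vii°) — Eb is indeed IV.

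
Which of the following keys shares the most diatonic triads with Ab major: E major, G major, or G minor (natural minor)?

Triads of Ab major: Ab (I), Bbm (ii), Cm (iii), Db (IV), Eb (V), Fm (vi), Gdim (vii°).
E major shares 0: none.
G major shares 0: none.
G minor (natural minor) shares 2: Cm, Eb.
The most common triads (2) are shared with G minor.

G minor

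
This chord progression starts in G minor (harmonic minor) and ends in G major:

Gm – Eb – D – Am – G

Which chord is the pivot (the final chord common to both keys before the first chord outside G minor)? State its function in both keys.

D — V in G minor, V in G major

Chords diatonic to G minor: Gm, Adim, Bbaug, Cm, D, Eb, F#dim.
Reading the progression, the first chord not in that set is Am, so the modulation leaves G minor there.
The chord immediately before Am is D, which is diatonic to both keys: V in G minor and V in G major.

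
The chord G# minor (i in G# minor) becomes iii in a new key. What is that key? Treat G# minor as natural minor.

E major

The numeral iii denotes a minor triad on scale degree 3. With G# on degree 3, the tonic of the new key is E.
Degree 3 carries a minor triad in major keys, so the destination is E major.
Check: the diatonic triads of E major are E (I), F#m (ii), G#m (iii), A (IV), B (V), C#m (vi), D#dim (vii°) — G# minor is indeed iii.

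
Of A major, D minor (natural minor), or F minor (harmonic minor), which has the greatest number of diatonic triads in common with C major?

Triads of C major: C major (I), D minor (ii), E minor (iii), F major (IV), G major (V), A minor (vi), B diminished (vii°).
A major shares 0: none.
D minor (natural minor) shares 4: C, Dm, F, Am.
F minor (harmonic minor) shares 1: C.
The most common triads (4) are shared with D minor.

D minor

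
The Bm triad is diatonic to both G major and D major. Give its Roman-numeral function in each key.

iii in G major; vi in D major

The scale of G major is G A B C D E F#; B is degree 3, and the triad built there (B-D-F#) is minor, so it is iii.
The scale of D major is D E F# G A B C#; B is degree 6, and the triad built there (B-D-F#) is minor, so it is vi.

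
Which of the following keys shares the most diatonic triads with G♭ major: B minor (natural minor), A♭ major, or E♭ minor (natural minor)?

E♭ minor

Triads of G♭ major: G♭ major (I), A♭ minor (ii), B♭ minor (iii), C♭ major (IV), D♭ major (V), E♭ minor (vi), F diminished (vii°).
B minor (natural minor) shares 0: none.
A♭ major shares 2: B♭m, D♭.
E♭ minor (natural minor) shares 7: G♭, A♭m, B♭m, C♭, D♭, E♭m, Fdim.
The most common triads (7) are shared with E♭ minor.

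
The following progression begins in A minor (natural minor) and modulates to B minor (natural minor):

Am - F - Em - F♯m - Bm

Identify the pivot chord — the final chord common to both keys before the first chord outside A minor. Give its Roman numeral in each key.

Chords diatonic to A minor: Am, Bdim, C, Dm, Em, F, G.
Reading the progression, the first chord not in that set is F♯m, so the modulation leaves A minor there.
The chord immediately before F♯m is Em, which is diatonic to both keys: v in A minor and iv in B minor.

Em — v in A minor, iv in B minor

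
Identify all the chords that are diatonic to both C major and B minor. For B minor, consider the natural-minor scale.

Triads in C major: C (I), Dm (ii), Em (iii), F (IV), G (V), Am (vi), Bdim (vii°).
Triads in B minor (natural minor): Bm (i), C#dim (ii°), D (III), Em (iv), F#m (v), G (VI), A (VII).
Shared triads with their functions: Em (iii in C major, iv in B minor); G (V in C major, VI in B minor).

Em, G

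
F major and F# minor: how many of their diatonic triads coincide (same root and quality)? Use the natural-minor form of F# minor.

0

Diatonic triads of F major: F (I), Gm (ii), Am (iii), Bb (IV), C (V), Dm (vi), Edim (vii°).
Diatonic triads of F# minor (natural minor): F#m (i), G#dim (ii°), A (III), Bm (iv), C#m (v), D (VI), E (VII).
No triad has the same root and quality in both keys.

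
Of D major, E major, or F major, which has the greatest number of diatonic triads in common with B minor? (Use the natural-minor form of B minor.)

Triads of B minor (natural minor): B minor (i), C♯ diminished (ii°), D major (III), E minor (iv), F♯ minor (v), G major (VI), A major (VII).
D major shares 7: Bm, C♯dim, D, Em, F♯m, G, A.
E major shares 2: F♯m, A.
F major shares 0: none.
The most common triads (7) are shared with D major.

D major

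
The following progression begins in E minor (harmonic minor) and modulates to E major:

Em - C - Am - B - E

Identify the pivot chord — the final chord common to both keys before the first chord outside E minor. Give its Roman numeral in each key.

Chords diatonic to E minor: Em, F#dim, Gaug, Am, B, C, D#dim.
Reading the progression, the first chord not in that set is E, so the modulation leaves E minor there.
The chord immediately before E is B, which is diatonic to both keys: V in E minor and V in E major.

B — V in E minor, V in E major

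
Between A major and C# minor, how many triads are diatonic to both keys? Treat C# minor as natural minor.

4

Diatonic triads of A major: A major (I), B minor (ii), C# minor (iii), D major (IV), E major (V), F# minor (vi), G# diminished (vii°).
Diatonic triads of C# minor (natural minor): C# minor (i), D# diminished (ii°), E major (III), F# minor (iv), G# minor (v), A major (VI), B major (VII).
Matching root and quality in both lists: A major, C# minor, E major, F# minor.
That gives 4 common triads.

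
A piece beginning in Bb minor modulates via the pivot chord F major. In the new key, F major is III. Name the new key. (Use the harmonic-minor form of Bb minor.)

D minor

The numeral III denotes a major triad on scale degree 3. With F on degree 3, the tonic of the new key is D.
Degree 3 carries a major triad in natural-minor keys, so the destination is D minor.
Check: the diatonic triads of D minor (natural minor) are Dm (i), Edim (ii°), F (III), Gm (iv), Am (v), Bb (VI), C (VII) — F major is indeed III.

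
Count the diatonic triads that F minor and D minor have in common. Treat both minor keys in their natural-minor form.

Diatonic triads of F minor (natural minor): Fm (i), Gdim (ii°), Ab (III), Bbm (iv), Cm (v), Db (VI), Eb (VII).
Diatonic triads of D minor (natural minor): Dm (i), Edim (ii°), F (III), Gm (iv), Am (v), Bb (VI), C (VII).
No triad has the same root and quality in both keys.

0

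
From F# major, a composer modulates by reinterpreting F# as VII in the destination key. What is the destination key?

G# minor

The numeral VII denotes a major triad on scale degree 7. With F# on degree 7, the tonic of the new key is G#.
Degree 7 carries a major triad in natural-minor keys, so the destination is G# minor.
Check: the diatonic triads of G# minor (natural minor) are G#m (i), A#dim (ii°), B (III), C#m (iv), D#m (v), E (VI), F# (VII) — F# is indeed VII.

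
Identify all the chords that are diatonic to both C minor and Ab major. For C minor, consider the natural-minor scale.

Cm, Eb, Fm, Ab

Triads in C minor (natural minor): C minor (i), D diminished (ii°), Eb major (III), F minor (iv), G minor (v), Ab major (VI), Bb major (VII).
Triads in Ab major: Ab major (I), Bb minor (ii), C minor (iii), Db major (IV), Eb major (V), F minor (vi), G diminished (vii°).
Shared triads with their functions: C minor (i in C minor, iii in Ab major); Eb major (III in C minor, V in Ab major); F minor (iv in C minor, vi in Ab major); Ab major (VI in C minor, I in Ab major).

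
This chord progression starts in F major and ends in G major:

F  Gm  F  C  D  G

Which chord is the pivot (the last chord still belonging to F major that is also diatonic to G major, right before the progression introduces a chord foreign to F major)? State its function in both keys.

Chords diatonic to F major: F, Gm, Am, B♭, C, Dm, Edim.
Reading the progression, the first chord not in that set is D, so the modulation leaves F major there.
The chord immediately before D is C, which is diatonic to both keys: V in F major and IV in G major.

C — V in F major, IV in G major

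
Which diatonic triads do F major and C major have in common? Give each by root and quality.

F, Am, C, Dm

Triads in F major: F (I), Gm (ii), Am (iii), B♭ (IV), C (V), Dm (vi), Edim (vii°).
Triads in C major: C (I), Dm (ii), Em (iii), F (IV), G (V), Am (vi), Bdim (vii°).
Shared triads with their functions: F (I in F major, IV in C major); Am (iii in F major, vi in C major); C (V in F major, I in C major); Dm (vi in F major, ii in C major).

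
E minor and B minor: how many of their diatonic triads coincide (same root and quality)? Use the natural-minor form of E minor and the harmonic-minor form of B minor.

Diatonic triads of E minor (natural minor): Em (i), F#dim (ii°), G (III), Am (iv), Bm (v), C (VI), D (VII).
Diatonic triads of B minor (harmonic minor): Bm (i), C#dim (ii°), Daug (III+), Em (iv), F# (V), G (VI), A#dim (vii°).
Matching root and quality in both lists: Em, G, Bm.
That gives 3 common triads.

3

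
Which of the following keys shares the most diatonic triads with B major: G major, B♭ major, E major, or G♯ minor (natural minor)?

G♯ minor

Triads of B major: B (I), C♯m (ii), D♯m (iii), E (IV), F♯ (V), G♯m (vi), A♯dim (vii°).
G major shares 0: none.
B♭ major shares 0: none.
E major shares 4: B, C♯m, E, G♯m.
G♯ minor (natural minor) shares 7: B, C♯m, D♯m, E, F♯, G♯m, A♯dim.
The most common triads (7) are shared with G♯ minor.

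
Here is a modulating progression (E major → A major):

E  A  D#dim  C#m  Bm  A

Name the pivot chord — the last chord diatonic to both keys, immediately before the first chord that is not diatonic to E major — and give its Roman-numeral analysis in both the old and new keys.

Chords diatonic to E major: E, F#m, G#m, A, B, C#m, D#dim.
Reading the progression, the first chord not in that set is Bm, so the modulation leaves E major there.
The chord immediately before Bm is C#m, which is diatonic to both keys: vi in E major and iii in A major.

C#m — vi in E major, iii in A major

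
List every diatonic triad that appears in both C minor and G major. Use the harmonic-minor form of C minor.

Triads in C minor (harmonic minor): C minor (i), D diminished (ii°), Eb augmented (III+), F minor (iv), G major (V), Ab major (VI), B diminished (vii°).
Triads in G major: G major (I), A minor (ii), B minor (iii), C major (IV), D major (V), E minor (vi), F# diminished (vii°).
Shared triads with their functions: G major (V in C minor, I in G major).

G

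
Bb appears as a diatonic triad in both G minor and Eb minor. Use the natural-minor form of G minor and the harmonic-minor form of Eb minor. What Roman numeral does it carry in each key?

The scale of G minor (natural minor) is G A Bb C D Eb F; Bb is degree 3, and the triad built there (Bb-D-F) is major, so it is III.
The scale of Eb minor (harmonic minor) is Eb F Gb Ab Bb Cb D; Bb is degree 5, and the triad built there (Bb-D-F) is major, so it is V.

III in G minor; V in Eb minor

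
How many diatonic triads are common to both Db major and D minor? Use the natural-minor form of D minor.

Diatonic triads of Db major: Db major (I), Eb minor (ii), F minor (iii), Gb major (IV), Ab major (V), Bb minor (vi), C diminished (vii°).
Diatonic triads of D minor (natural minor): D minor (i), E diminished (ii°), F major (III), G minor (iv), A minor (v), Bb major (VI), C major (VII).
No triad has the same root and quality in both keys.

0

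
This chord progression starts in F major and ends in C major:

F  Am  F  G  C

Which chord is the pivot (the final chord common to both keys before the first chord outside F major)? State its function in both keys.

F — I in F major, IV in C major

Chords diatonic to F major: F, Gm, Am, Bb, C, Dm, Edim.
Reading the progression, the first chord not in that set is G, so the modulation leaves F major there.
The chord immediately before G is F, which is diatonic to both keys: I in F major and IV in C major.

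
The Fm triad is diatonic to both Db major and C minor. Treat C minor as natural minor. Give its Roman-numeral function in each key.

iii in Db major; iv in C minor

The scale of Db major is Db Eb F Gb Ab Bb C; F is degree 3, and the triad built there (F-Ab-C) is minor, so it is iii.
The scale of C minor (natural minor) is C D Eb F G Ab Bb; F is degree 4, and the triad built there (F-Ab-C) is minor, so it is iv.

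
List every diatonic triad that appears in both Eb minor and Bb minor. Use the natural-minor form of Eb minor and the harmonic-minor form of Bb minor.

Ebm, Gb, Bbm

Triads in Eb minor (natural minor): Ebm (i), Fdim (ii°), Gb (III), Abm (iv), Bbm (v), Cb (VI), Db (VII).
Triads in Bb minor (harmonic minor): Bbm (i), Cdim (ii°), Dbaug (III+), Ebm (iv), F (V), Gb (VI), Adim (vii°).
Shared triads with their functions: Ebm (i in Eb minor, iv in Bb minor); Gb (III in Eb minor, VI in Bb minor); Bbm (v in Eb minor, i in Bb minor).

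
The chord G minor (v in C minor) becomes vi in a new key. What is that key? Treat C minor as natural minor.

The numeral vi denotes a minor triad on scale degree 6. With G on degree 6, the tonic of the new key is Bb.
Degree 6 carries a minor triad in major keys, so the destination is Bb major.
Check: the diatonic triads of Bb major are Bb (I), Cm (ii), Dm (iii), Eb (IV), F (V), Gm (vi), Adim (vii°) — G minor is indeed vi.

Bb major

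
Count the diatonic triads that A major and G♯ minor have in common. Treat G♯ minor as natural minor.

Diatonic triads of A major: A major (I), B minor (ii), C♯ minor (iii), D major (IV), E major (V), F♯ minor (vi), G♯ diminished (vii°).
Diatonic triads of G♯ minor (natural minor): G♯ minor (i), A♯ diminished (ii°), B major (III), C♯ minor (iv), D♯ minor (v), E major (VI), F♯ major (VII).
Matching root and quality in both lists: C♯ minor, E major.
That gives 2 common triads.

2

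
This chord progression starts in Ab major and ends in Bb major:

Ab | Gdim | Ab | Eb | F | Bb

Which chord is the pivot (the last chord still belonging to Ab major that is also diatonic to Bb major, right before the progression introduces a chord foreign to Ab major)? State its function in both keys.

Chords diatonic to Ab major: Ab, Bbm, Cm, Db, Eb, Fm, Gdim.
Reading the progression, the first chord not in that set is F, so the modulation leaves Ab major there.
The chord immediately before F is Eb, which is diatonic to both keys: V in Ab major and IV in Bb major.

Eb — V in Ab major, IV in Bb major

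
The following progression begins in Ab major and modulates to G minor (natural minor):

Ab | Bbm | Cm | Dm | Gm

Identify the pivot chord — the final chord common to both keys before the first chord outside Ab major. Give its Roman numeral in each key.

Chords diatonic to Ab major: Ab, Bbm, Cm, Db, Eb, Fm, Gdim.
Reading the progression, the first chord not in that set is Dm, so the modulation leaves Ab major there.
The chord immediately before Dm is Cm, which is diatonic to both keys: iii in Ab major and iv in G minor.

Cm — iii in Ab major, iv in G minor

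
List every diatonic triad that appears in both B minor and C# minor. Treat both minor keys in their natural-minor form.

Triads in B minor (natural minor): Bm (i), C#dim (ii°), D (III), Em (iv), F#m (v), G (VI), A (VII).
Triads in C# minor (natural minor): C#m (i), D#dim (ii°), E (III), F#m (iv), G#m (v), A (VI), B (VII).
Shared triads with their functions: F#m (v in B minor, iv in C# minor); A (VII in B minor, VI in C# minor).

F#m, A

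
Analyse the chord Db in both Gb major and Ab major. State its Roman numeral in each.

The scale of Gb major is Gb Ab Bb Cb Db Eb F; Db is degree 5, and the triad built there (Db-F-Ab) is major, so it is V.
The scale of Ab major is Ab Bb C Db Eb F G; Db is degree 4, and the triad built there (Db-F-Ab) is major, so it is IV.

V in Gb major; IV in Ab major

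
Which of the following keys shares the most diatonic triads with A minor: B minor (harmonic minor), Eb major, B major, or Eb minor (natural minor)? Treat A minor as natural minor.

B minor

Triads of A minor (natural minor): A minor (i), B diminished (ii°), C major (III), D minor (iv), E minor (v), F major (VI), G major (VII).
B minor (harmonic minor) shares 2: Em, G.
Eb major shares 0: none.
B major shares 0: none.
Eb minor (natural minor) shares 0: none.
The most common triads (2) are shared with B minor.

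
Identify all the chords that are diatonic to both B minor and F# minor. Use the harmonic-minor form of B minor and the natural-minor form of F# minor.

Bm

Triads in B minor (harmonic minor): B minor (i), C# diminished (ii°), D augmented (III+), E minor (iv), F# major (V), G major (VI), A# diminished (vii°).
Triads in F# minor (natural minor): F# minor (i), G# diminished (ii°), A major (III), B minor (iv), C# minor (v), D major (VI), E major (VII).
Shared triads with their functions: B minor (i in B minor, iv in F# minor).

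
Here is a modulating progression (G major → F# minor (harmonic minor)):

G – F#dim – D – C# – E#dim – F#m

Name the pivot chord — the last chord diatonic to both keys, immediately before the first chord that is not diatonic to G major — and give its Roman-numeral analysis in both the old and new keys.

Chords diatonic to G major: G, Am, Bm, C, D, Em, F#dim.
Reading the progression, the first chord not in that set is C#, so the modulation leaves G major there.
The chord immediately before C# is D, which is diatonic to both keys: V in G major and VI in F# minor.

D — V in G major, VI in F# minor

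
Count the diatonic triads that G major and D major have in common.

4

Diatonic triads of G major: G (I), Am (ii), Bm (iii), C (IV), D (V), Em (vi), F#dim (vii°).
Diatonic triads of D major: D (I), Em (ii), F#m (iii), G (IV), A (V), Bm (vi), C#dim (vii°).
Matching root and quality in both lists: G, Bm, D, Em.
That gives 4 common triads.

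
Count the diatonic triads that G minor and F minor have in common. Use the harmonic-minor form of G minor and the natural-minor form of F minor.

2

Diatonic triads of G minor (harmonic minor): G minor (i), A diminished (ii°), Bb augmented (III+), C minor (iv), D major (V), Eb major (VI), F# diminished (vii°).
Diatonic triads of F minor (natural minor): F minor (i), G diminished (ii°), Ab major (III), Bb minor (iv), C minor (v), Db major (VI), Eb major (VII).
Matching root and quality in both lists: C minor, Eb major.
That gives 2 common triads.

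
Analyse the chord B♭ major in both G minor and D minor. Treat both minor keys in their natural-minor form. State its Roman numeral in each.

The scale of G minor (natural minor) is G A B♭ C D E♭ F; B♭ is degree 3, and the triad built there (B♭-D-F) is major, so it is III.
The scale of D minor (natural minor) is D E F G A B♭ C; B♭ is degree 6, and the triad built there (B♭-D-F) is major, so it is VI.

III in G minor; VI in D minor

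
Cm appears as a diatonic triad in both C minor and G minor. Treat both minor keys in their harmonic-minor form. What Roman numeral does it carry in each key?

i in C minor; iv in G minor

The scale of C minor (harmonic minor) is C D Eb F G Ab B; C is degree 1, and the triad built there (C-Eb-G) is minor, so it is i.
The scale of G minor (harmonic minor) is G A Bb C D Eb F#; C is degree 4, and the triad built there (C-Eb-G) is minor, so it is iv.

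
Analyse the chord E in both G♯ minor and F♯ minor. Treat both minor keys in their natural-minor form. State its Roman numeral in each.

VI in G♯ minor; VII in F♯ minor

The scale of G♯ minor (natural minor) is G♯ A♯ B C♯ D♯ E F♯; E is degree 6, and the triad built there (E-G♯-B) is major, so it is VI.
The scale of F♯ minor (natural minor) is F♯ G♯ A B C♯ D E; E is degree 7, and the triad built there (E-G♯-B) is major, so it is VII.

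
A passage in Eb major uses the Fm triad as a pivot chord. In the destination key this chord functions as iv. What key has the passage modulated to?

The numeral iv denotes a minor triad on scale degree 4. With F on degree 4, the tonic of the new key is C.
Degree 4 carries a minor triad in minor keys, so the destination is C minor.
Check: the diatonic triads of C minor (natural minor) are Cm (i), Ddim (ii°), Eb (III), Fm (iv), Gm (v), Ab (VI), Bb (VII) — Fm is indeed iv.

C minor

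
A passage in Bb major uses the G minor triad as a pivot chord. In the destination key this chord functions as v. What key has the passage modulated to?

C minor

The numeral v denotes a minor triad on scale degree 5. With G on degree 5, the tonic of the new key is C.
Degree 5 carries a minor triad in natural-minor keys, so the destination is C minor.
Check: the diatonic triads of C minor (natural minor) are Cm (i), Ddim (ii°), Eb (III), Fm (iv), Gm (v), Ab (VI), Bb (VII) — G minor is indeed v.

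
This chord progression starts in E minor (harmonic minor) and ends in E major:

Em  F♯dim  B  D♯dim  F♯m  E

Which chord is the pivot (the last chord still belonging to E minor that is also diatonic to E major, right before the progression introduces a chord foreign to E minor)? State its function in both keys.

Chords diatonic to E minor: Em, F♯dim, Gaug, Am, B, C, D♯dim.
Reading the progression, the first chord not in that set is F♯m, so the modulation leaves E minor there.
The chord immediately before F♯m is D♯dim, which is diatonic to both keys: vii° in E minor and vii° in E major.

D♯dim — vii° in E minor, vii° in E major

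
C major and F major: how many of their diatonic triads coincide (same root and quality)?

Diatonic triads of C major: C (I), Dm (ii), Em (iii), F (IV), G (V), Am (vi), Bdim (vii°).
Diatonic triads of F major: F (I), Gm (ii), Am (iii), Bb (IV), C (V), Dm (vi), Edim (vii°).
Matching root and quality in both lists: C, Dm, F, Am.
That gives 4 common triads.

4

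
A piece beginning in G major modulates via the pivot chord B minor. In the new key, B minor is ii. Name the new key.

The numeral ii denotes a minor triad on scale degree 2. With B on degree 2, the tonic of the new key is A.
Degree 2 carries a minor triad in major keys, so the destination is A major.
Check: the diatonic triads of A major are A (I), Bm (ii), C♯m (iii), D (IV), E (V), F♯m (vi), G♯dim (vii°) — B minor is indeed ii.

A major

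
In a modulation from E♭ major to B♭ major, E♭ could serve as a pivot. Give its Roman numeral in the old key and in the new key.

The scale of E♭ major is E♭ F G A♭ B♭ C D; E♭ is degree 1, and the triad built there (E♭-G-B♭) is major, so it is I.
The scale of B♭ major is B♭ C D E♭ F G A; E♭ is degree 4, and the triad built there (E♭-G-B♭) is major, so it is IV.

I in E♭ major; IV in B♭ major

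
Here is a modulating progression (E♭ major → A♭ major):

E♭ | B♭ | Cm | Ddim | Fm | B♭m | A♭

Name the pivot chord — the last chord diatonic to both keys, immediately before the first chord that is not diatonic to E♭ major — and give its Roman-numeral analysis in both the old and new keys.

Fm — ii in E♭ major, vi in A♭ major

Chords diatonic to E♭ major: E♭, Fm, Gm, A♭, B♭, Cm, Ddim.
Reading the progression, the first chord not in that set is B♭m, so the modulation leaves E♭ major there.
The chord immediately before B♭m is Fm, which is diatonic to both keys: ii in E♭ major and vi in A♭ major.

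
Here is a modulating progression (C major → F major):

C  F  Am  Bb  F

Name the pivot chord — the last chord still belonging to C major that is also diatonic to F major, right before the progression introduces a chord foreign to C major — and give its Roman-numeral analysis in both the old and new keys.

Am — vi in C major, iii in F major

Chords diatonic to C major: C, Dm, Em, F, G, Am, Bdim.
Reading the progression, the first chord not in that set is Bb, so the modulation leaves C major there.
The chord immediately before Bb is Am, which is diatonic to both keys: vi in C major and iii in F major.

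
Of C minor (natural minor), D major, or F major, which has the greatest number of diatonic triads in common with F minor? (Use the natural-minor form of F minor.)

Triads of F minor (natural minor): F minor (i), G diminished (ii°), Ab major (III), Bb minor (iv), C minor (v), Db major (VI), Eb major (VII).
C minor (natural minor) shares 4: Fm, Ab, Cm, Eb.
D major shares 0: none.
F major shares 0: none.
The most common triads (4) are shared with C minor.

C minor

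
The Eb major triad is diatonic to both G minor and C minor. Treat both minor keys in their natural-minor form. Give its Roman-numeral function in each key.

VI in G minor; III in C minor

The scale of G minor (natural minor) is G A Bb C D Eb F; Eb is degree 6, and the triad built there (Eb-G-Bb) is major, so it is VI.
The scale of C minor (natural minor) is C D Eb F G Ab Bb; Eb is degree 3, and the triad built there (Eb-G-Bb) is major, so it is III.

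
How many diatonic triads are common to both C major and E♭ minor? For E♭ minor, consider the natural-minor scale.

Diatonic triads of C major: C major (I), D minor (ii), E minor (iii), F major (IV), G major (V), A minor (vi), B diminished (vii°).
Diatonic triads of E♭ minor (natural minor): E♭ minor (i), F diminished (ii°), G♭ major (III), A♭ minor (iv), B♭ minor (v), C♭ major (VI), D♭ major (VII).
No triad has the same root and quality in both keys.

0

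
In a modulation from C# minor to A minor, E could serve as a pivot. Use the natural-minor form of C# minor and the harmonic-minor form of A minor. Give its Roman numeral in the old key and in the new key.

The scale of C# minor (natural minor) is C# D# E F# G# A B; E is degree 3, and the triad built there (E-G#-B) is major, so it is III.
The scale of A minor (harmonic minor) is A B C D E F G#; E is degree 5, and the triad built there (E-G#-B) is major, so it is V.

III in C# minor; V in A minor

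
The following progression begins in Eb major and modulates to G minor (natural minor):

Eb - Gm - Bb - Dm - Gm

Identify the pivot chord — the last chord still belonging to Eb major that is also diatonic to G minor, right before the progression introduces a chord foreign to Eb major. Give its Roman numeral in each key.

Chords diatonic to Eb major: Eb, Fm, Gm, Ab, Bb, Cm, Ddim.
Reading the progression, the first chord not in that set is Dm, so the modulation leaves Eb major there.
The chord immediately before Dm is Bb, which is diatonic to both keys: V in Eb major and III in G minor.

Bb — V in Eb major, III in G minor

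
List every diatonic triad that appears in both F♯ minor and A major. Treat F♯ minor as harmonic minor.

F♯m, G♯dim, Bm, D

Triads in F♯ minor (harmonic minor): F♯ minor (i), G♯ diminished (ii°), A augmented (III+), B minor (iv), C♯ major (V), D major (VI), E♯ diminished (vii°).
Triads in A major: A major (I), B minor (ii), C♯ minor (iii), D major (IV), E major (V), F♯ minor (vi), G♯ diminished (vii°).
Shared triads with their functions: F♯ minor (i in F♯ minor, vi in A major); G♯ diminished (ii° in F♯ minor, vii° in A major); B minor (iv in F♯ minor, ii in A major); D major (VI in F♯ minor, IV in A major).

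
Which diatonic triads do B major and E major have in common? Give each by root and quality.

Triads in B major: B major (I), C# minor (ii), D# minor (iii), E major (IV), F# major (V), G# minor (vi), A# diminished (vii°).
Triads in E major: E major (I), F# minor (ii), G# minor (iii), A major (IV), B major (V), C# minor (vi), D# diminished (vii°).
Shared triads with their functions: B major (I in B major, V in E major); C# minor (ii in B major, vi in E major); E major (IV in B major, I in E major); G# minor (vi in B major, iii in E major).

B, C#m, E, G#m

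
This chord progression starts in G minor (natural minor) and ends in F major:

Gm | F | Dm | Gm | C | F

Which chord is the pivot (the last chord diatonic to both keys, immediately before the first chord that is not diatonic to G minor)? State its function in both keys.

Gm — i in G minor, ii in F major

Chords diatonic to G minor: Gm, Adim, Bb, Cm, Dm, Eb, F.
Reading the progression, the first chord not in that set is C, so the modulation leaves G minor there.
The chord immediately before C is Gm, which is diatonic to both keys: i in G minor and ii in F major.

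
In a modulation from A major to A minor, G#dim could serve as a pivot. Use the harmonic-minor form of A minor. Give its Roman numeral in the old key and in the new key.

vii° in A major; vii° in A minor

The scale of A major is A B C# D E F# G#; G# is degree 7, and the triad built there (G#-B-D) is diminished, so it is vii°.
The scale of A minor (harmonic minor) is A B C D E F G#; G# is degree 7, and the triad built there (G#-B-D) is diminished, so it is vii°.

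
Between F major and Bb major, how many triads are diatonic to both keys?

4

Diatonic triads of F major: F (I), Gm (ii), Am (iii), Bb (IV), C (V), Dm (vi), Edim (vii°).
Diatonic triads of Bb major: Bb (I), Cm (ii), Dm (iii), Eb (IV), F (V), Gm (vi), Adim (vii°).
Matching root and quality in both lists: F, Gm, Bb, Dm.
That gives 4 common triads.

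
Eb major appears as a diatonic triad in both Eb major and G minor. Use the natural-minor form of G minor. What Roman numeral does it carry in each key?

I in Eb major; VI in G minor

The scale of Eb major is Eb F G Ab Bb C D; Eb is degree 1, and the triad built there (Eb-G-Bb) is major, so it is I.
The scale of G minor (natural minor) is G A Bb C D Eb F; Eb is degree 6, and the triad built there (Eb-G-Bb) is major, so it is VI.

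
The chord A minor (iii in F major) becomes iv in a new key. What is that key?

E minor

The numeral iv denotes a minor triad on scale degree 4. With A on degree 4, the tonic of the new key is E.
Degree 4 carries a minor triad in minor keys, so the destination is E minor.
Check: the diatonic triads of E minor (natural minor) are Em (i), F#dim (ii°), G (III), Am (iv), Bm (v), C (VI), D (VII) — A minor is indeed iv.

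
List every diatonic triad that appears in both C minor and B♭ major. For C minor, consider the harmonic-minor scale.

Cm

Triads in C minor (harmonic minor): C minor (i), D diminished (ii°), E♭ augmented (III+), F minor (iv), G major (V), A♭ major (VI), B diminished (vii°).
Triads in B♭ major: B♭ major (I), C minor (ii), D minor (iii), E♭ major (IV), F major (V), G minor (vi), A diminished (vii°).
Shared triads with their functions: C minor (i in C minor, ii in B♭ major).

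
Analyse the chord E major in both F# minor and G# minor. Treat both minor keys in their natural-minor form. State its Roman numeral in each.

The scale of F# minor (natural minor) is F# G# A B C# D E; E is degree 7, and the triad built there (E-G#-B) is major, so it is VII.
The scale of G# minor (natural minor) is G# A# B C# D# E F#; E is degree 6, and the triad built there (E-G#-B) is major, so it is VI.

VII in F# minor; VI in G# minor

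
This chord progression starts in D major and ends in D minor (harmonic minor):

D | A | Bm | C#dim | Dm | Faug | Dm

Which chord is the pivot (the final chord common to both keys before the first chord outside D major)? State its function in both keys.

C#dim — vii° in D major, vii° in D minor

Chords diatonic to D major: D, Em, F#m, G, A, Bm, C#dim.
Reading the progression, the first chord not in that set is Dm, so the modulation leaves D major there.
The chord immediately before Dm is C#dim, which is diatonic to both keys: vii° in D major and vii° in D minor.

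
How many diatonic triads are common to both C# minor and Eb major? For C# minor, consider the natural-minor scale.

Diatonic triads of C# minor (natural minor): C#m (i), D#dim (ii°), E (III), F#m (iv), G#m (v), A (VI), B (VII).
Diatonic triads of Eb major: Eb (I), Fm (ii), Gm (iii), Ab (IV), Bb (V), Cm (vi), Ddim (vii°).
No triad has the same root and quality in both keys.

0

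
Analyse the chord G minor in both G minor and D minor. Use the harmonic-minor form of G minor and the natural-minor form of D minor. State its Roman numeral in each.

The scale of G minor (harmonic minor) is G A B♭ C D E♭ F♯; G is degree 1, and the triad built there (G-B♭-D) is minor, so it is i.
The scale of D minor (natural minor) is D E F G A B♭ C; G is degree 4, and the triad built there (G-B♭-D) is minor, so it is iv.

i in G minor; iv in D minor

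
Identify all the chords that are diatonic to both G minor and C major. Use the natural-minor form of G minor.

Dm, F

Triads in G minor (natural minor): Gm (i), Adim (ii°), B♭ (III), Cm (iv), Dm (v), E♭ (VI), F (VII).
Triads in C major: C (I), Dm (ii), Em (iii), F (IV), G (V), Am (vi), Bdim (vii°).
Shared triads with their functions: Dm (v in G minor, ii in C major); F (VII in G minor, IV in C major).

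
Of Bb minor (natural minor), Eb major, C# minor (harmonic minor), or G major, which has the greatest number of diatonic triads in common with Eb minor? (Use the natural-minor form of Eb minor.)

Triads of Eb minor (natural minor): Eb minor (i), F diminished (ii°), Gb major (III), Ab minor (iv), Bb minor (v), Cb major (VI), Db major (VII).
Bb minor (natural minor) shares 4: Ebm, Gb, Bbm, Db.
Eb major shares 0: none.
C# minor (harmonic minor) shares 0: none.
G major shares 0: none.
The most common triads (4) are shared with Bb minor.

Bb minor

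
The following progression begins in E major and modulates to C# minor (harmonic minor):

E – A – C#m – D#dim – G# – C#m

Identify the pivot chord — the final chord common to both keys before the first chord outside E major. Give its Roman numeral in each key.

Chords diatonic to E major: E, F#m, G#m, A, B, C#m, D#dim.
Reading the progression, the first chord not in that set is G#, so the modulation leaves E major there.
The chord immediately before G# is D#dim, which is diatonic to both keys: vii° in E major and ii° in C# minor.

D#dim — vii° in E major, ii° in C# minor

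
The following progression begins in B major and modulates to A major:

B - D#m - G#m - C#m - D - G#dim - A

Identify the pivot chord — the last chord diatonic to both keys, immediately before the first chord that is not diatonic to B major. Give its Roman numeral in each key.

Chords diatonic to B major: B, C#m, D#m, E, F#, G#m, A#dim.
Reading the progression, the first chord not in that set is D, so the modulation leaves B major there.
The chord immediately before D is C#m, which is diatonic to both keys: ii in B major and iii in A major.

C#m — ii in B major, iii in A major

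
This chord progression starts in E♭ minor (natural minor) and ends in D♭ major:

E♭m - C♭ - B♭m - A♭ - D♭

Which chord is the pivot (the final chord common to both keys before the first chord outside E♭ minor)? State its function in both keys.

B♭m — v in E♭ minor, vi in D♭ major

Chords diatonic to E♭ minor: E♭m, Fdim, G♭, A♭m, B♭m, C♭, D♭.
Reading the progression, the first chord not in that set is A♭, so the modulation leaves E♭ minor there.
The chord immediately before A♭ is B♭m, which is diatonic to both keys: v in E♭ minor and vi in D♭ major.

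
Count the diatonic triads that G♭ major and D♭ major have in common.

4

Diatonic triads of G♭ major: G♭ (I), A♭m (ii), B♭m (iii), C♭ (IV), D♭ (V), E♭m (vi), Fdim (vii°).
Diatonic triads of D♭ major: D♭ (I), E♭m (ii), Fm (iii), G♭ (IV), A♭ (V), B♭m (vi), Cdim (vii°).
Matching root and quality in both lists: G♭, B♭m, D♭, E♭m.
That gives 4 common triads.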